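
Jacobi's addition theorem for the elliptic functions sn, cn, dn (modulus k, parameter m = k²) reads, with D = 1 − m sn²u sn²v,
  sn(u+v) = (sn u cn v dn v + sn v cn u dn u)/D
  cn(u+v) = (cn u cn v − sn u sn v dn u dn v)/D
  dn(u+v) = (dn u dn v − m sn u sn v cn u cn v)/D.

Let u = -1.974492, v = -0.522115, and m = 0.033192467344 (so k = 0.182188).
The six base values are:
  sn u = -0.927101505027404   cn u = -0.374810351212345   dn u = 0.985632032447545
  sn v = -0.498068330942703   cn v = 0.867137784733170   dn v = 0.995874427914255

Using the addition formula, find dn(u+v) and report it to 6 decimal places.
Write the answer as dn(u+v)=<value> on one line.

m = k² = 0.033192467344
D = 1 − m·sn²u·sn²v = 0.9929226289390935
dn(u+v) = (dn u·dn v − m·sn u·sn v·cn u·cn v)/D = 0.9865471825790243/0.9929226289390935 = 0.9935791106232706

dn(u+v)=0.993579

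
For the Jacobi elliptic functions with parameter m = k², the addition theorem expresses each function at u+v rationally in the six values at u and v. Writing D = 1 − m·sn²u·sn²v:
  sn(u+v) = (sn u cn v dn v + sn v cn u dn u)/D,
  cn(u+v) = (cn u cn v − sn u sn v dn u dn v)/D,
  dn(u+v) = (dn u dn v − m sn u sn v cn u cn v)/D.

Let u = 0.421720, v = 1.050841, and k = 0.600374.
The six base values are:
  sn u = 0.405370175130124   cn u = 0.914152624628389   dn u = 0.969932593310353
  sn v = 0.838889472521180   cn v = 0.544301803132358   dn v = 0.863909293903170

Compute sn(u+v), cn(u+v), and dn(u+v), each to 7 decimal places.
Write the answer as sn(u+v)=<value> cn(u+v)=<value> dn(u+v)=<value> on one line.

m = k² = 0.360448939876
D = 1 − m·sn²u·sn²v = 0.9583172055853023
sn(u+v) = (sn u·cn v·dn v + sn v·cn u·dn u)/D = 0.9344312882965637/0.9583172055853023 = 0.9750751451090248
cn(u+v) = (cn u·cn v − sn u·sn v·dn u·dn v)/D = 0.2126265128652744/0.9583172055853023 = 0.2218748777816324
dn(u+v) = (dn u·dn v − m·sn u·sn v·cn u·cn v)/D = 0.7769437622111805/0.9583172055853023 = 0.8107375696512241

sn(u+v)=0.9750751 cn(u+v)=0.2218749 dn(u+v)=0.8107376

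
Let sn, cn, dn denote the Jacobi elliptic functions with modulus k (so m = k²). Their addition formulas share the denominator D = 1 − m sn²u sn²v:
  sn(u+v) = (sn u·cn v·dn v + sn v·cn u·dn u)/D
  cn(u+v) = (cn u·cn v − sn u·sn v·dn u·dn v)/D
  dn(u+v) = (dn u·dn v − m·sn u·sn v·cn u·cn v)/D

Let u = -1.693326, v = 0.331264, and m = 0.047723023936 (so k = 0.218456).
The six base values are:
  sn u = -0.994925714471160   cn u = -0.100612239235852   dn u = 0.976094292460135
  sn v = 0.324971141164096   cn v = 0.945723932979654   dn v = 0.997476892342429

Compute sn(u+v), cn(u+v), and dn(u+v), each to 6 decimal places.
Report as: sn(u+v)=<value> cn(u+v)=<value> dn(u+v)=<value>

m = k² = 0.047723023936
D = 1 − m·sn²u·sn²v = 0.9950111682573506
sn(u+v) = (sn u·cn v·dn v + sn v·cn u·dn u)/D = -0.970465455900931/0.9950111682573506 = -0.9753312192471079
cn(u+v) = (cn u·cn v − sn u·sn v·dn u·dn v)/D = 0.2196452227112074/0.9950111682573506 = 0.2207464898066332
dn(u+v) = (dn u·dn v − m·sn u·sn v·cn u·cn v)/D = 0.9721633238545384/0.9950111682573506 = 0.9770376000474169

sn(u+v)=-0.975331 cn(u+v)=0.220746 dn(u+v)=0.977038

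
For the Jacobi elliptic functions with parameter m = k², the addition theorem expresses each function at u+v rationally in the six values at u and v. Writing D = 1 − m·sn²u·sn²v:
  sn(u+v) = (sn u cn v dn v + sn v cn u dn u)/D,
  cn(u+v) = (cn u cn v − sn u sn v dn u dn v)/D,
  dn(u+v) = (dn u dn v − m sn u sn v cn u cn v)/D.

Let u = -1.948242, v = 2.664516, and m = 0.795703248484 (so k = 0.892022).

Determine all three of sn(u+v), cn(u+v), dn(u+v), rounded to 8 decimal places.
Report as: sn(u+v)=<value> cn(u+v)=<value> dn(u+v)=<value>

sn(u+v)=0.62321362 cn(u+v)=0.78205165 dn(u+v)=0.83123562

sn u = -0.9906447699652958, cn u = 0.136465892223684, dn u = 0.4680973030938791
sn v = 0.9814701015289827, cn v = -0.1916153433436072, dn v = 0.4832309405877875
m = k² = 0.795703248484
D = 1 − m·sn²u·sn²v = 0.2477863991337369
sn(u+v) = (sn u·cn v·dn v + sn v·cn u·dn u)/D = 0.1544238589696794/0.2477863991337369 = 0.623213620721502
cn(u+v) = (cn u·cn v − sn u·sn v·dn u·dn v)/D = 0.1937817622393194/0.2477863991337369 = 0.7820516497950732
dn(u+v) = (dn u·dn v − m·sn u·sn v·cn u·cn v)/D = 0.205968882324541/0.2477863991337369 = 0.8312356248955139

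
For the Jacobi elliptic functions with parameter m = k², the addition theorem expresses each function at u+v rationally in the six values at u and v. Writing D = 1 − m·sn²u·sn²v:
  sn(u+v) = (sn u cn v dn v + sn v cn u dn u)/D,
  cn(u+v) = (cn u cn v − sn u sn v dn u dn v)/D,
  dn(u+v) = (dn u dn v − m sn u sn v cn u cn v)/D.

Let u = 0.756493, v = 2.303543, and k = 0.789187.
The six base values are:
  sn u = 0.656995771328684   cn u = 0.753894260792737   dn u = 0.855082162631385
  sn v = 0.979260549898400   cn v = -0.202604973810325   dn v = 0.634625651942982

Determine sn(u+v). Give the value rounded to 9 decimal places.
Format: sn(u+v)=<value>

sn(u+v)=0.736723259

m = k² = 0.622816120969
D = 1 − m·sn²u·sn²v = 0.7422008316649452
sn(u+v) = (sn u·cn v·dn v + sn v·cn u·dn u)/D = 0.5467966156532376/0.7422008316649452 = 0.7367232591570043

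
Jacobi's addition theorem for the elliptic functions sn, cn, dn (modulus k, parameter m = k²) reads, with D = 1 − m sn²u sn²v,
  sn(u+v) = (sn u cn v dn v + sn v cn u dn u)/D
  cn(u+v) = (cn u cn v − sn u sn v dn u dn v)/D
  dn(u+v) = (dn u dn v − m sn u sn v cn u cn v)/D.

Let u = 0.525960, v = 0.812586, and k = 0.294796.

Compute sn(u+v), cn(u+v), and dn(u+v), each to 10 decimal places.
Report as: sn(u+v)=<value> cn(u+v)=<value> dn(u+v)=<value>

sn(u+v)=0.9672836745 cn(u+v)=0.2536972469 dn(u+v)=0.9584825001

sn u = 0.5003197338554546, cn u = 0.8658407266436519, dn u = 0.9890632104890198
sn v = 0.7213767358543878, cn v = 0.6925428542466298, dn v = 0.9771264809797221
m = k² = 0.086904681616
D = 1 − m·sn²u·sn²v = 0.988679575741957
sn(u+v) = (sn u·cn v·dn v + sn v·cn u·dn u)/D = 0.9563336129078254/0.988679575741957 = 0.9672836744808271
cn(u+v) = (cn u·cn v − sn u·sn v·dn u·dn v)/D = 0.250825286428545/0.988679575741957 = 0.253697246896511
dn(u+v) = (dn u·dn v − m·sn u·sn v·cn u·cn v)/D = 0.9476320715418045/0.988679575741957 = 0.9584825000866956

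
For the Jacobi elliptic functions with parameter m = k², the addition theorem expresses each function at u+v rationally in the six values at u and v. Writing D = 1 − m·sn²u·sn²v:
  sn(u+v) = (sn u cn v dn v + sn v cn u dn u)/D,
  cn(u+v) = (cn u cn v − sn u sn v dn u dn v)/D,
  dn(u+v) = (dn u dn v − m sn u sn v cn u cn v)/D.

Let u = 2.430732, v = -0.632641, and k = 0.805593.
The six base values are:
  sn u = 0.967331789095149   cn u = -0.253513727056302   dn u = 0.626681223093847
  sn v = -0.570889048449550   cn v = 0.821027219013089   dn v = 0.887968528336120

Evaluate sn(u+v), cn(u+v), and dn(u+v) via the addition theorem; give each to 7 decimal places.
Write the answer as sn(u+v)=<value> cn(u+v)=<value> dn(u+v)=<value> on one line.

sn(u+v)=0.9923279 cn(u+v)=0.1236340 dn(u+v)=0.6007827

m = k² = 0.648980081649
D = 1 − m·sn²u·sn²v = 0.8020818095228189
sn(u+v) = (sn u·cn v·dn v + sn v·cn u·dn u)/D = 0.7959281439923764/0.8020818095228189 = 0.9923278829448787
cn(u+v) = (cn u·cn v − sn u·sn v·dn u·dn v)/D = 0.0991646044123133/0.8020818095228189 = 0.12363402739592
dn(u+v) = (dn u·dn v − m·sn u·sn v·cn u·cn v)/D = 0.481876853901271/0.8020818095228189 = 0.6007826735130088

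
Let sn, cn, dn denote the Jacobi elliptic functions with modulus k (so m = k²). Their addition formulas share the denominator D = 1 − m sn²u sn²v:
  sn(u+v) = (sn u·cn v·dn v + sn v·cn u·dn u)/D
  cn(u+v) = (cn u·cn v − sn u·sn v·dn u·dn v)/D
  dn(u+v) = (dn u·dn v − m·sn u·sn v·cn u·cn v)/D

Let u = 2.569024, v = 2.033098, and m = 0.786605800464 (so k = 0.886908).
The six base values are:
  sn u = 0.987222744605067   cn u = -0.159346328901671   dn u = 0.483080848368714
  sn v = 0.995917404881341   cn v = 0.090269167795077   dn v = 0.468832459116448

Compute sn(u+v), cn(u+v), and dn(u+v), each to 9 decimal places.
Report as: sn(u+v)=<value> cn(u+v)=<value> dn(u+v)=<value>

m = k² = 0.786605800464
D = 1 − m·sn²u·sn²v = 0.2396140315645216
sn(u+v) = (sn u·cn v·dn v + sn v·cn u·dn u)/D = -0.03488252496055927/0.2396140315645216 = -0.1455779727622768
cn(u+v) = (cn u·cn v − sn u·sn v·dn u·dn v)/D = -0.2370613709042018/0.2396140315645216 = -0.9893467813898349
dn(u+v) = (dn u·dn v − m·sn u·sn v·cn u·cn v)/D = 0.237608395516431/0.2396140315645216 = 0.9916297220367476

sn(u+v)=-0.145577973 cn(u+v)=-0.989346781 dn(u+v)=0.991629722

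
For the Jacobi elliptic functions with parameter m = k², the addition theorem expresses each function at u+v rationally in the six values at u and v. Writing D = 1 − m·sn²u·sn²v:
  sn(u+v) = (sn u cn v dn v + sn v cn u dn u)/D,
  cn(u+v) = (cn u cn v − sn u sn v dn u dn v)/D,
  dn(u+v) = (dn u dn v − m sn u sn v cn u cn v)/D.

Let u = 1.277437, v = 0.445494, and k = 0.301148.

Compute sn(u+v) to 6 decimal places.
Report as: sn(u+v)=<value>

sn u = 0.9504663814754459, cn u = 0.3108273760224029, dn u = 0.9581606264622789
sn v = 0.4297452497032652, cn v = 0.9029501760105473, dn v = 0.9915902682971397
m = k² = 0.090690117904
D = 1 − m·sn²u·sn²v = 0.9848694171970637
sn(u+v) = (sn u·cn v·dn v + sn v·cn u·dn u)/D = 0.9789941822089463/0.9848694171970637 = 0.9940345035742522

sn(u+v)=0.994035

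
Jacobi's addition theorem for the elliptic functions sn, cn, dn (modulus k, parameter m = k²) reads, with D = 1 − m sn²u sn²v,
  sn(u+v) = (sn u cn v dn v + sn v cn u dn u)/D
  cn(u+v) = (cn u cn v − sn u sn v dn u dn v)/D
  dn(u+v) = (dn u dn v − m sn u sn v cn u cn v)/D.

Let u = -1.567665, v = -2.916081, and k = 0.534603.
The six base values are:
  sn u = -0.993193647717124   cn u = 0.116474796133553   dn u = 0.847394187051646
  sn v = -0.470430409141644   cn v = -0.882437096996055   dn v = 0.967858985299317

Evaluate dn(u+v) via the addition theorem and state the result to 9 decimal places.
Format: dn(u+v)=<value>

dn(u+v)=0.889371655

m = k² = 0.285800367609
D = 1 − m·sn²u·sn²v = 0.9376090750659875
dn(u+v) = (dn u·dn v − m·sn u·sn v·cn u·cn v)/D = 0.8338829347608147/0.9376090750659875 = 0.8893716549214579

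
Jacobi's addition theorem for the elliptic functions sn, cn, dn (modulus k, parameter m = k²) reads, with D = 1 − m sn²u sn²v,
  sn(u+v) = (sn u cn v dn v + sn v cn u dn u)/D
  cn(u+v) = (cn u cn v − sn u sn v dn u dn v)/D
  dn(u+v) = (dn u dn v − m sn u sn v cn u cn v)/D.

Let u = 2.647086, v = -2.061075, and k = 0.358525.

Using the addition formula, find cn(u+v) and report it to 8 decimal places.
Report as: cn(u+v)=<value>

sn u = 0.563911434444613, cn u = -0.8258352705610357, dn u = 0.9793491332001497
sn v = -0.9177489162527942, cn v = -0.3971610840916086, dn v = 0.9443174024859057
m = k² = 0.128540175625
D = 1 − m·sn²u·sn²v = 0.9655722650044288
cn(u+v) = (cn u·cn v − sn u·sn v·dn u·dn v)/D = 0.8066090530440932/0.9655722650044288 = 0.8353689125902902

cn(u+v)=0.83536891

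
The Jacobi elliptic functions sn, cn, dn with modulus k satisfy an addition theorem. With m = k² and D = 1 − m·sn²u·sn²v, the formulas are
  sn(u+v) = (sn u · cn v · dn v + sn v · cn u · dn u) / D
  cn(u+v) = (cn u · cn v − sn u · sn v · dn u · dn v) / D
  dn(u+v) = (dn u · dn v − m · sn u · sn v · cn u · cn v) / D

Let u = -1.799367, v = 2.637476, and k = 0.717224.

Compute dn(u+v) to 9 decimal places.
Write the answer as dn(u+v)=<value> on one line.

sn u = -0.998905781334432, cn u = 0.04676793791314752, dn u = 0.697649534181135
sn v = 0.8454403013988799, cn v = -0.5340699362167572, dn v = 0.7951825780733098
m = k² = 0.514410266176
D = 1 − m·sn²u·sn²v = 0.6331195470896421
dn(u+v) = (dn u·dn v − m·sn u·sn v·cn u·cn v)/D = 0.5439079128429918/0.6331195470896421 = 0.8590919603465995

dn(u+v)=0.859091960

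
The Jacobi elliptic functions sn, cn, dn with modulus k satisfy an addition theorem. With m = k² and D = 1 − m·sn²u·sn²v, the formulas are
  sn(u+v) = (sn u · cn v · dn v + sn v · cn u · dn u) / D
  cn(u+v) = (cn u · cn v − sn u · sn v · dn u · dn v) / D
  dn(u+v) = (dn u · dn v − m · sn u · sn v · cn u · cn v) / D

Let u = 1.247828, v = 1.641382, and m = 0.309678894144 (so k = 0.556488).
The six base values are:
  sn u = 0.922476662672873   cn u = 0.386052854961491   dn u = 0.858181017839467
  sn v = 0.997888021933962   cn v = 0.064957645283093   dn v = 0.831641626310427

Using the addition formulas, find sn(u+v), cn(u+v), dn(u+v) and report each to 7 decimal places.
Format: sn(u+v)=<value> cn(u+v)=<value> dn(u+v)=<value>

m = k² = 0.309678894144
D = 1 − m·sn²u·sn²v = 0.7375866034164914
sn(u+v) = (sn u·cn v·dn v + sn v·cn u·dn u)/D = 0.3804370830622552/0.7375866034164914 = 0.5157863243449321
cn(u+v) = (cn u·cn v − sn u·sn v·dn u·dn v)/D = -0.6319031756294308/0.7375866034164914 = -0.8567172623559914
dn(u+v) = (dn u·dn v − m·sn u·sn v·cn u·cn v)/D = 0.7065503775103447/0.7375866034164914 = 0.9579219229818068

sn(u+v)=0.5157863 cn(u+v)=-0.8567173 dn(u+v)=0.9579219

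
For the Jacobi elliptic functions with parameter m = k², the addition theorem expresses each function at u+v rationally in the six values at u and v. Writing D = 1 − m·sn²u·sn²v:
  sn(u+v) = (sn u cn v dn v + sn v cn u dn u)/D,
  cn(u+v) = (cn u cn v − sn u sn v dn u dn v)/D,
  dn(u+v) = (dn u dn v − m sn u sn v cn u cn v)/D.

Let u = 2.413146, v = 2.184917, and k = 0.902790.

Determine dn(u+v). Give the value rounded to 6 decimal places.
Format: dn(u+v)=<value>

sn u = 0.9986552678281853, cn u = -0.05184260833537922, dn u = 0.4326207757623458
sn v = 0.9989206291250969, cn v = 0.04644972237075937, dn v = 0.4321211695563662
m = k² = 0.8150297841
D = 1 − m·sn²u·sn²v = 0.188914498685646
dn(u+v) = (dn u·dn v − m·sn u·sn v·cn u·cn v)/D = 0.1889024934283729/0.188914498685646 = 0.9999364513716169

dn(u+v)=0.999936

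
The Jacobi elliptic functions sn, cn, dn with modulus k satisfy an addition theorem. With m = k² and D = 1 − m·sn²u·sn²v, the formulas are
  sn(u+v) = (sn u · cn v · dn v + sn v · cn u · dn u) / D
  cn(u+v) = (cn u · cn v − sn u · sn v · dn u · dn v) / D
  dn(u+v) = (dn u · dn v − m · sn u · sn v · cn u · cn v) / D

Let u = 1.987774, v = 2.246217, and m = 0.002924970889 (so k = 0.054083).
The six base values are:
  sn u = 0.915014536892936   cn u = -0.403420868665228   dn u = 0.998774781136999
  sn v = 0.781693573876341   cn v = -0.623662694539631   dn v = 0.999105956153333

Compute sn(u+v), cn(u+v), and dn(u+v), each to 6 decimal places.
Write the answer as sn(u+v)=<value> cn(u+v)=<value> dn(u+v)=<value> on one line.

m = k² = 0.002924970889
D = 1 − m·sn²u·sn²v = 0.9985035899402048
sn(u+v) = (sn u·cn v·dn v + sn v·cn u·dn u)/D = -0.8851153621703583/0.9985035899402048 = -0.8864418426611398
cn(u+v) = (cn u·cn v − sn u·sn v·dn u·dn v)/D = -0.4621473950738142/0.9985035899402048 = -0.4628399934961574
dn(u+v) = (dn u·dn v − m·sn u·sn v·cn u·cn v)/D = 0.9973554589549107/0.9985035899402048 = 0.9988501483651522

sn(u+v)=-0.886442 cn(u+v)=-0.462840 dn(u+v)=0.998850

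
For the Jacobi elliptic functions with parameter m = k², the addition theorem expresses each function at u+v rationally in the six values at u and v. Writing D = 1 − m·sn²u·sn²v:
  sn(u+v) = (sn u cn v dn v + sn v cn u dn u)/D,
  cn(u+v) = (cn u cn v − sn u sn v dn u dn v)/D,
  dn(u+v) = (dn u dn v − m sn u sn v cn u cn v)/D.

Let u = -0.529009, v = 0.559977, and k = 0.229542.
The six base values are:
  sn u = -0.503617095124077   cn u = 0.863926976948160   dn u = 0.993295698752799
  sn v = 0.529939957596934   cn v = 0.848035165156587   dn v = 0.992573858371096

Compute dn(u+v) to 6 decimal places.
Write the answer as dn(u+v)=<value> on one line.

m = k² = 0.052689529764
D = 1 − m·sn²u·sn²v = 0.9962469998366021
dn(u+v) = (dn u·dn v − m·sn u·sn v·cn u·cn v)/D = 0.9962218377294744/0.9962469998366021 = 0.9999747431037365

dn(u+v)=0.999975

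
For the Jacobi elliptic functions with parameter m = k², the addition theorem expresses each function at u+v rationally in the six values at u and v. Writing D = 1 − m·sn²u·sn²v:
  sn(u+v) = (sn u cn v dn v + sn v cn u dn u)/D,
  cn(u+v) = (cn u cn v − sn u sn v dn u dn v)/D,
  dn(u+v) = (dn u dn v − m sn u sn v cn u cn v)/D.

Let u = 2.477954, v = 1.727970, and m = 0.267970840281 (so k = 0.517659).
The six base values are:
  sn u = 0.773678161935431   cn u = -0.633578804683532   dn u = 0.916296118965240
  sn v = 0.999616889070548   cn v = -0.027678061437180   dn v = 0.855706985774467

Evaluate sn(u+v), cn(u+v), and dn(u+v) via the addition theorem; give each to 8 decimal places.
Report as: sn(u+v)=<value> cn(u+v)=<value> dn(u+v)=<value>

m = k² = 0.267970840281
D = 1 − m·sn²u·sn²v = 0.8397214571640246
sn(u+v) = (sn u·cn v·dn v + sn v·cn u·dn u)/D = -0.598647420182504/0.8397214571640246 = -0.712911900815664
cn(u+v) = (cn u·cn v − sn u·sn v·dn u·dn v)/D = -0.5888577009180617/0.8397214571640246 = -0.701253607245907
dn(u+v) = (dn u·dn v − m·sn u·sn v·cn u·cn v)/D = 0.7804467151674161/0.8397214571640246 = 0.9294114238823955

sn(u+v)=-0.71291190 cn(u+v)=-0.70125361 dn(u+v)=0.92941142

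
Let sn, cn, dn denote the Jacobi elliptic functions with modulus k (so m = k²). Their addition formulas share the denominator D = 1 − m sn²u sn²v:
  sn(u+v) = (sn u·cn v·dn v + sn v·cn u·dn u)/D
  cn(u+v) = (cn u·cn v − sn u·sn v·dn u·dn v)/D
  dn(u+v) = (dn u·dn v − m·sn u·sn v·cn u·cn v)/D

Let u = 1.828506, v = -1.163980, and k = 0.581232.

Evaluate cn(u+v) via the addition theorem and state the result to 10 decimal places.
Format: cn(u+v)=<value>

sn u = 0.9972083798490327, cn u = -0.07466891695255309, dn u = 0.8148944220240031
sn v = -0.8896010098166895, cn v = 0.4567384846201667, dn v = 0.8559463921132692
m = k² = 0.337830637824
D = 1 − m·sn²u·sn²v = 0.73413485416132
cn(u+v) = (cn u·cn v − sn u·sn v·dn u·dn v)/D = 0.584665615174936/0.73413485416132 = 0.796400840882104

cn(u+v)=0.7964008409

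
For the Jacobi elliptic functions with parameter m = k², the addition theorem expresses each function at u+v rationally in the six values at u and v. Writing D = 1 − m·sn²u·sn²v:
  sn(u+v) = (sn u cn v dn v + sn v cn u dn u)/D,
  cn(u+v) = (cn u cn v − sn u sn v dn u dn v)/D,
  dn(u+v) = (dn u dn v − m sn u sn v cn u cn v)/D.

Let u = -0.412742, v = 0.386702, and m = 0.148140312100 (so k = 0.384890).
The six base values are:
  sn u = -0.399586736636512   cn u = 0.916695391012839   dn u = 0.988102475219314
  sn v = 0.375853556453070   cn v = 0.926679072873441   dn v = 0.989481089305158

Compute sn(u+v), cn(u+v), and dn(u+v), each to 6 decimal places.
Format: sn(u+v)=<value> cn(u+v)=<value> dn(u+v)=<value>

sn(u+v)=-0.026037 cn(u+v)=0.999661 dn(u+v)=0.999950

m = k² = 0.1481403121
D = 1 − m·sn²u·sn²v = 0.9966585673481443
sn(u+v) = (sn u·cn v·dn v + sn v·cn u·dn u)/D = -0.0259496218592737/0.9966585673481443 = -0.02603662147641901
cn(u+v) = (cn u·cn v − sn u·sn v·dn u·dn v)/D = 0.9963206898352639/0.9966585673481443 = 0.9996609897070575
dn(u+v) = (dn u·dn v − m·sn u·sn v·cn u·cn v)/D = 0.996608521295721/0.9966585673481443 = 0.9999497861614169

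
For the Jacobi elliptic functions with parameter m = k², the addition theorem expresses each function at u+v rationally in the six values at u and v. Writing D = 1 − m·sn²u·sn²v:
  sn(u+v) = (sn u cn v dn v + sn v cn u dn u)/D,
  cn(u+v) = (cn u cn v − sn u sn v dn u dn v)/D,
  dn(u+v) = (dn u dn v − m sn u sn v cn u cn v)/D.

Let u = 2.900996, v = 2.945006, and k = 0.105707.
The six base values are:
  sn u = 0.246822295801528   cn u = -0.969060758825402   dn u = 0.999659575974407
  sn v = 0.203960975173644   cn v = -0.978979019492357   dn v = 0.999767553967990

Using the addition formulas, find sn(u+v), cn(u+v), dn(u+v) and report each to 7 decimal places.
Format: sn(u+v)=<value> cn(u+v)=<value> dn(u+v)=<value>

m = k² = 0.011173969849
D = 1 − m·sn²u·sn²v = 0.9999716814879871
sn(u+v) = (sn u·cn v·dn v + sn v·cn u·dn u)/D = -0.4391609746705325/0.9999716814879871 = -0.4391734114080592
cn(u+v) = (cn u·cn v − sn u·sn v·dn u·dn v)/D = 0.8983768708645277/0.9999716814879871 = 0.8984023122812004
dn(u+v) = (dn u·dn v − m·sn u·sn v·cn u·cn v)/D = 0.9988935506667189/0.9999716814879871 = 0.9989218386468066

sn(u+v)=-0.4391734 cn(u+v)=0.8984023 dn(u+v)=0.9989218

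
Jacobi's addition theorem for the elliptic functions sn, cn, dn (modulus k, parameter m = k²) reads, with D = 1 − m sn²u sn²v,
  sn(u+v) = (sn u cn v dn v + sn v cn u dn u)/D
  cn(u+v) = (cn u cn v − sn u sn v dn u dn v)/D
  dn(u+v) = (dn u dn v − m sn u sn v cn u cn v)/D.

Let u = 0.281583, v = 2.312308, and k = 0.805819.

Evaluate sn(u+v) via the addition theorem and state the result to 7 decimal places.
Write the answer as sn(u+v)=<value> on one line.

sn u = 0.2755967925075741, cn u = 0.9612733263539237, dn u = 0.9750281898100911
sn v = 0.9833489349311817, cn v = -0.1817274667454277, dn v = 0.6100002052825615
m = k² = 0.649344260761
D = 1 − m·sn²u·sn²v = 0.9523087585799731
sn(u+v) = (sn u·cn v·dn v + sn v·cn u·dn u)/D = 0.8911111214887026/0.9523087585799731 = 0.9357376097406425

sn(u+v)=0.9357376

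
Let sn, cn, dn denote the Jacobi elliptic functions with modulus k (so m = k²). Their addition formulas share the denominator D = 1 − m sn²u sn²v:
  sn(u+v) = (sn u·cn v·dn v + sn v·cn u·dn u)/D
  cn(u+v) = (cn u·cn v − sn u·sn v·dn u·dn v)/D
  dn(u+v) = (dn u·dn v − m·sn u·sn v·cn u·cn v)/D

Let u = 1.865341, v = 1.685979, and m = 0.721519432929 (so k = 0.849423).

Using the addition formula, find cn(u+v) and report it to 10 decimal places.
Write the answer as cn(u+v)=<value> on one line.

sn u = 0.9916707362210843, cn u = 0.1287988778007506, dn u = 0.5389340978612725
sn v = 0.9741963689634177, cn v = 0.2257020928092882, dn v = 0.5614586379665434
m = k² = 0.721519432929
D = 1 − m·sn²u·sn²v = 0.3265954587719094
cn(u+v) = (cn u·cn v − sn u·sn v·dn u·dn v)/D = -0.263255816837207/0.3265954587719094 = -0.8060608614312116

cn(u+v)=-0.8060608614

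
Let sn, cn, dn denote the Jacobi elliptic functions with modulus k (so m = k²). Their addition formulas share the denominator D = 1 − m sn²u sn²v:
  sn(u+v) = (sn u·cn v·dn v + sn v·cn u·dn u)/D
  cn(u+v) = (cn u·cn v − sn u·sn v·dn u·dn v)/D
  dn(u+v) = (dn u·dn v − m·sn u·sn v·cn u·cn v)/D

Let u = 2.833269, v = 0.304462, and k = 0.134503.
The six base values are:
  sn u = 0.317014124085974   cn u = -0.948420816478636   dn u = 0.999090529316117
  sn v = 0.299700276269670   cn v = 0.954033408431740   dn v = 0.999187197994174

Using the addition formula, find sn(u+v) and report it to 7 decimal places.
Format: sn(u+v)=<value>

m = k² = 0.018091057009
D = 1 − m·sn²u·sn²v = 0.9998366965150829
sn(u+v) = (sn u·cn v·dn v + sn v·cn u·dn u)/D = 0.01821276883544239/0.9998366965150829 = 0.01821574352984117

sn(u+v)=0.0182157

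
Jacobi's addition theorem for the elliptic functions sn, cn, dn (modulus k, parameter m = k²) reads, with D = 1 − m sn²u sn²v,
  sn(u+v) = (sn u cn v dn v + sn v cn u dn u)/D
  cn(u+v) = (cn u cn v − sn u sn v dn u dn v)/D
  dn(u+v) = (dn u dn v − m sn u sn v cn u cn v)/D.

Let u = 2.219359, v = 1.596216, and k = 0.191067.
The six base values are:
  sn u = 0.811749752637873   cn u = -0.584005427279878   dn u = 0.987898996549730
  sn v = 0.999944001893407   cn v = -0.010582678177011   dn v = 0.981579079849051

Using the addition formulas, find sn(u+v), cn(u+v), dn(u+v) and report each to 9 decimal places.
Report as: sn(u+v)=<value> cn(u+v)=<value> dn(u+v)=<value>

m = k² = 0.036506598489
D = 1 − m·sn²u·sn²v = 0.9759471214415695
sn(u+v) = (sn u·cn v·dn v + sn v·cn u·dn u)/D = -0.5853383098612758/0.9759471214415695 = -0.59976436940218
cn(u+v) = (cn u·cn v − sn u·sn v·dn u·dn v)/D = -0.780930116501362/0.9759471214415695 = -0.800176668739851
dn(u+v) = (dn u·dn v − m·sn u·sn v·cn u·cn v)/D = 0.9695178486595391/0.9759471214415695 = 0.9934122734308251

sn(u+v)=-0.599764369 cn(u+v)=-0.800176669 dn(u+v)=0.993412273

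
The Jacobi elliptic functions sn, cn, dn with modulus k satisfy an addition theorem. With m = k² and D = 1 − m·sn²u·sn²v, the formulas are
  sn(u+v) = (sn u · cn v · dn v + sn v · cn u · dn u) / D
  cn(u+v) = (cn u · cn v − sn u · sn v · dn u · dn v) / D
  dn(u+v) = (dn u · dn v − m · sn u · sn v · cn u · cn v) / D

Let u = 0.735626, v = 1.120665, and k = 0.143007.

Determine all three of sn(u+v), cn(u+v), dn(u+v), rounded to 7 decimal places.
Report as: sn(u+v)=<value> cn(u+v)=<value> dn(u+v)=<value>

sn u = 0.6701486419595358, cn u = 0.7422269179164751, dn u = 0.9953971424979806
sn v = 0.898762470587452, cn v = 0.4384358806753156, dn v = 0.9917057087210005
m = k² = 0.020451002049
D = 1 − m·sn²u·sn²v = 0.9925809767054815
sn(u+v) = (sn u·cn v·dn v + sn v·cn u·dn u)/D = 0.9553954025695678/0.9925809767054815 = 0.9625364831599554
cn(u+v) = (cn u·cn v − sn u·sn v·dn u·dn v)/D = -0.2691405210415948/0.9925809767054815 = -0.2711522055710868
dn(u+v) = (dn u·dn v − m·sn u·sn v·cn u·cn v)/D = 0.9831326065150423/0.9925809767054815 = 0.990481008187564

sn(u+v)=0.9625365 cn(u+v)=-0.2711522 dn(u+v)=0.9904810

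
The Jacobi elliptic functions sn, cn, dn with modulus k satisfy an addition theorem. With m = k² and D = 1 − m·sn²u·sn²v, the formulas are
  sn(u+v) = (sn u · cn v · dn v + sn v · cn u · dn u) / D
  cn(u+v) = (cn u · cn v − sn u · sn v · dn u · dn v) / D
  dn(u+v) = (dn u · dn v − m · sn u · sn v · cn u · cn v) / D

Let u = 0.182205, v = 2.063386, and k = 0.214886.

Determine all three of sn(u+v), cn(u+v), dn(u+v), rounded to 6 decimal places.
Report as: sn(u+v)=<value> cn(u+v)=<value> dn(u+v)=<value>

sn u = 0.1811530358080053, cn u = 0.9834549189553853, dn u = 0.9992420473088159
sn v = 0.8944196686311928, cn v = -0.4472286399210891, dn v = 0.9813561162820797
m = k² = 0.046175992996
D = 1 − m·sn²u·sn²v = 0.9987877556787777
sn(u+v) = (sn u·cn v·dn v + sn v·cn u·dn u)/D = 0.7994483537590438/0.9987877556787777 = 0.8004186567302654
cn(u+v) = (cn u·cn v − sn u·sn v·dn u·dn v)/D = -0.5987147155079826/0.9987877556787777 = -0.5994413849227608
dn(u+v) = (dn u·dn v − m·sn u·sn v·cn u·cn v)/D = 0.9839029869988006/0.9987877556787777 = 0.9850971654434617

sn(u+v)=0.800419 cn(u+v)=-0.599441 dn(u+v)=0.985097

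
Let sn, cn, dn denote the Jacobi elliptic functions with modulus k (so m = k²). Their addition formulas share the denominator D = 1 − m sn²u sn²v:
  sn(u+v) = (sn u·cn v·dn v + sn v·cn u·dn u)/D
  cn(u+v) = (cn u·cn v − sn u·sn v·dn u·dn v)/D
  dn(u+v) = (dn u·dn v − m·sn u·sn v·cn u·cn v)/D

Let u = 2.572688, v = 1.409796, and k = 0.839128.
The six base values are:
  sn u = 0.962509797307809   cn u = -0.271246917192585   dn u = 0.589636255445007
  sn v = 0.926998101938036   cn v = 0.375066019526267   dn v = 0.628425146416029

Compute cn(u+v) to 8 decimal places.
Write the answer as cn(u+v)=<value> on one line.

cn(u+v)=-0.98387229

m = k² = 0.704135800384
D = 1 − m·sn²u·sn²v = 0.4394369941773562
cn(u+v) = (cn u·cn v − sn u·sn v·dn u·dn v)/D = -0.4323498808260713/0.4394369941773562 = -0.9838722878474257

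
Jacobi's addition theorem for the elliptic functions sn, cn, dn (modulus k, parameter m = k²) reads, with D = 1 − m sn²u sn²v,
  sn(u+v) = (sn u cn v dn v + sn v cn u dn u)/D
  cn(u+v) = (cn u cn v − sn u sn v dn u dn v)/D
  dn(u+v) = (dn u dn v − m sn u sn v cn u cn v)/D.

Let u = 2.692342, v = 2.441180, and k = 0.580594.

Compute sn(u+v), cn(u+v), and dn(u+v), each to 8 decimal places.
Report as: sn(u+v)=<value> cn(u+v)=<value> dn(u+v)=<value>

sn u = 0.6864978995996629, cn u = -0.7271317857481209, dn u = 0.9171350634485418
sn v = 0.8314701482309292, cn v = -0.5555694309452569, dn v = 0.8757600928508668
m = k² = 0.337089392836
D = 1 − m·sn²u·sn²v = 0.8901710489696667
sn(u+v) = (sn u·cn v·dn v + sn v·cn u·dn u)/D = -0.8885016852733117/0.8901710489696667 = -0.9981246708727641
cn(u+v) = (cn u·cn v − sn u·sn v·dn u·dn v)/D = -0.05449084042517204/0.8901710489696667 = -0.06121389870884114
dn(u+v) = (dn u·dn v − m·sn u·sn v·cn u·cn v)/D = 0.7254614042753736/0.8901710489696667 = 0.8149685446578642

sn(u+v)=-0.99812467 cn(u+v)=-0.06121390 dn(u+v)=0.81496854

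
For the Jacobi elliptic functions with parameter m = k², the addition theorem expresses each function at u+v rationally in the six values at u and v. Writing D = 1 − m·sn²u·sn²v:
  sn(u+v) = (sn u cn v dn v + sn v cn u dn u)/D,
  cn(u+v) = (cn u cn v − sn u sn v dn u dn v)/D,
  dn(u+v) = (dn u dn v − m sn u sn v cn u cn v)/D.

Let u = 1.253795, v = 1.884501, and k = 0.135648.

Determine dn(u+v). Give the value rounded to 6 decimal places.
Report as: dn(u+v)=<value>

sn u = 0.9487919092433241, cn u = 0.3159017457286488, dn u = 0.991683349666852
sn v = 0.9542494278118824, cn v = -0.2990117548202664, dn v = 0.9915869915472111
m = k² = 0.018400379904
D = 1 − m·sn²u·sn²v = 0.9849168325875463
dn(u+v) = (dn u·dn v − m·sn u·sn v·cn u·cn v)/D = 0.9849139295955842/0.9849168325875463 = 0.9999970525511739

dn(u+v)=0.999997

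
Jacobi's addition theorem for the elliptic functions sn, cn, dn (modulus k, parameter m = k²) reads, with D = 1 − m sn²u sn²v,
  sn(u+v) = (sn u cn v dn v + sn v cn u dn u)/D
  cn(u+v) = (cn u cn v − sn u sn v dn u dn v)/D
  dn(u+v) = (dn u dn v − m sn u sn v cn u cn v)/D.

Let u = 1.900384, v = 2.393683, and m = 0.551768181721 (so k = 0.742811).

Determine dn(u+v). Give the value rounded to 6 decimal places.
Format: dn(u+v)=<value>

dn(u+v)=0.938747

sn u = 0.9999999886325349, cn u = 0.0001507810666380597, dn u = 0.6695011805989673
sn v = 0.9436255012852622, cn v = -0.3310149744711522, dn v = 0.7132247625351833
m = k² = 0.551768181721
D = 1 − m·sn²u·sn²v = 0.5086895730632771
dn(u+v) = (dn u·dn v − m·sn u·sn v·cn u·cn v)/D = 0.4775308072279584/0.5086895730632771 = 0.9387469932837747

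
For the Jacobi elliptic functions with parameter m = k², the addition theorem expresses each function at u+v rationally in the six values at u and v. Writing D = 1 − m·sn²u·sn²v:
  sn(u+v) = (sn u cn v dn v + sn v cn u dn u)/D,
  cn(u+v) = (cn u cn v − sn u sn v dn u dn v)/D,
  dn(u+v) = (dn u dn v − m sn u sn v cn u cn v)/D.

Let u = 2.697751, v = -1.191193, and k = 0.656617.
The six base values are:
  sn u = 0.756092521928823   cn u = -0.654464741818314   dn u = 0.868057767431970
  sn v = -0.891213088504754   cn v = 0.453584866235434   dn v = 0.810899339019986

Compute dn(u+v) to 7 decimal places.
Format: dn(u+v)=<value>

m = k² = 0.431145884689
D = 1 − m·sn²u·sn²v = 0.8042340110984255
dn(u+v) = (dn u·dn v − m·sn u·sn v·cn u·cn v)/D = 0.6176641324087525/0.8042340110984255 = 0.7680154331761533

dn(u+v)=0.7680154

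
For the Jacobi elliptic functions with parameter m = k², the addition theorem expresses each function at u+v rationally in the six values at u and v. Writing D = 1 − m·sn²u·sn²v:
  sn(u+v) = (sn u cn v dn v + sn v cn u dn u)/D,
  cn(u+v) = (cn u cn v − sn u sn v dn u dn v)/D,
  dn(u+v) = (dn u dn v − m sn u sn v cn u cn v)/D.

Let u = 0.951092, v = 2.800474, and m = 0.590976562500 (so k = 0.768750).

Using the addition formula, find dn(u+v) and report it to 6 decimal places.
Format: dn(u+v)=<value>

sn u = 0.7714266396080455, cn u = 0.6363182691884924, dn u = 0.805177249429417
sn v = 0.8316327144450348, cn v = -0.555326055812964, dn v = 0.76894274389158
m = k² = 0.5909765625
D = 1 − m·sn²u·sn²v = 0.7567669126895851
dn(u+v) = (dn u·dn v − m·sn u·sn v·cn u·cn v)/D = 0.7531087019411937/0.7567669126895851 = 0.9951660006706822

dn(u+v)=0.995166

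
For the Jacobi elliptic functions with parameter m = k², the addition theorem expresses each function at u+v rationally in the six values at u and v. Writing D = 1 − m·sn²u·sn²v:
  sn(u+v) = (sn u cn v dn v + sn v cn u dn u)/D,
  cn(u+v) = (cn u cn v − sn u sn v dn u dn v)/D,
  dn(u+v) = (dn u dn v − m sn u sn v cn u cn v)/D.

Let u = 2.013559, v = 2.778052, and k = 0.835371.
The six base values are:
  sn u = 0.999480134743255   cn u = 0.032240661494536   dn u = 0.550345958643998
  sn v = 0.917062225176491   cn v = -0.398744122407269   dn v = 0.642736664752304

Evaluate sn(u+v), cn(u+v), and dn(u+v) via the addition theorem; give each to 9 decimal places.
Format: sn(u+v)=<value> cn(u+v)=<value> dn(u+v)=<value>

m = k² = 0.697844707641
D = 1 − m·sn²u·sn²v = 0.413720468608355
sn(u+v) = (sn u·cn v·dn v + sn v·cn u·dn u)/D = -0.2398823224984547/0.413720468608355 = -0.5798173904843401
cn(u+v) = (cn u·cn v − sn u·sn v·dn u·dn v)/D = -0.3370772871290265/0.413720468608355 = -0.8147464597602927
dn(u+v) = (dn u·dn v − m·sn u·sn v·cn u·cn v)/D = 0.3619505204030563/0.413720468608355 = 0.8748673267739474

sn(u+v)=-0.579817390 cn(u+v)=-0.814746460 dn(u+v)=0.874867327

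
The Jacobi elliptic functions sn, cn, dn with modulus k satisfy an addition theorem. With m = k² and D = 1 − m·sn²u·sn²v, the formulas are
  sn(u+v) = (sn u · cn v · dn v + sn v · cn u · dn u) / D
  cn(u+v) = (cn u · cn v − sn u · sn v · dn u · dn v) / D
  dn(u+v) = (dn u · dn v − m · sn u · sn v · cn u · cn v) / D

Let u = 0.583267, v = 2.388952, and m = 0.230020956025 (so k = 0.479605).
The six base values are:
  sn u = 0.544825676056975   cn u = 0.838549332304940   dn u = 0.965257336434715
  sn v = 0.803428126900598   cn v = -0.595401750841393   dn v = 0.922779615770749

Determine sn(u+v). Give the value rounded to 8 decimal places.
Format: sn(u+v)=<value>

sn(u+v)=0.36714835

m = k² = 0.230020956025
D = 1 − m·sn²u·sn²v = 0.9559265953932556
sn(u+v) = (sn u·cn v·dn v + sn v·cn u·dn u)/D = 0.3509668678571018/0.9559265953932556 = 0.3671483454362086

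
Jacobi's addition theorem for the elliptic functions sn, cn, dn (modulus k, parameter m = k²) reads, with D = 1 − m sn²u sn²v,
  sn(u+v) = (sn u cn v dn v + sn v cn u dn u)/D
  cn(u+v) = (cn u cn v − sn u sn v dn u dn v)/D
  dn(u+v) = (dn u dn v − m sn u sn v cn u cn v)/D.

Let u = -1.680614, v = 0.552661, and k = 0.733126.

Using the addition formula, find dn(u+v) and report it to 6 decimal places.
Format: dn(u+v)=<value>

sn u = -0.9900717008379553, cn u = 0.1405632498195683, dn u = 0.6878558633446433
sn v = 0.512870425865239, cn v = 0.8584660309370479, dn v = 0.9266202133753805
m = k² = 0.537473731876
D = 1 − m·sn²u·sn²v = 0.8614183105392958
dn(u+v) = (dn u·dn v − m·sn u·sn v·cn u·cn v)/D = 0.6703137796904459/0.8614183105392958 = 0.778151301741882

dn(u+v)=0.778151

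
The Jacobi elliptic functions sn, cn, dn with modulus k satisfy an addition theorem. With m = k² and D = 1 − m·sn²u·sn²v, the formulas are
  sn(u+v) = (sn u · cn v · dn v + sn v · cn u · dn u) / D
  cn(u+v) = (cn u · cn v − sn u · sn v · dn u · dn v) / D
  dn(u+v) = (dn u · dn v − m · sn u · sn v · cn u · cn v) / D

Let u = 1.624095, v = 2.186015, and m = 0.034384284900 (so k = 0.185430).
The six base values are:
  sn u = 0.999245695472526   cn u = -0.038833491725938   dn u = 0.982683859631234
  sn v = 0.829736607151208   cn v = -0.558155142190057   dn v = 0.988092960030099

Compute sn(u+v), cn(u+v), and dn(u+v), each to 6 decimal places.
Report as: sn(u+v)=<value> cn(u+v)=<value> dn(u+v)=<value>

sn(u+v)=-0.596865 cn(u+v)=-0.802342 dn(u+v)=0.993856

m = k² = 0.0343842849
D = 1 − m·sn²u·sn²v = 0.976363396441748
sn(u+v) = (sn u·cn v·dn v + sn v·cn u·dn u)/D = -0.5827567771865148/0.976363396441748 = -0.5968646298195012
cn(u+v) = (cn u·cn v − sn u·sn v·dn u·dn v)/D = -0.7833773168495835/0.976363396441748 = -0.8023419555715816
dn(u+v) = (dn u·dn v − m·sn u·sn v·cn u·cn v)/D = 0.9703650812835226/0.976363396441748 = 0.9938564727230807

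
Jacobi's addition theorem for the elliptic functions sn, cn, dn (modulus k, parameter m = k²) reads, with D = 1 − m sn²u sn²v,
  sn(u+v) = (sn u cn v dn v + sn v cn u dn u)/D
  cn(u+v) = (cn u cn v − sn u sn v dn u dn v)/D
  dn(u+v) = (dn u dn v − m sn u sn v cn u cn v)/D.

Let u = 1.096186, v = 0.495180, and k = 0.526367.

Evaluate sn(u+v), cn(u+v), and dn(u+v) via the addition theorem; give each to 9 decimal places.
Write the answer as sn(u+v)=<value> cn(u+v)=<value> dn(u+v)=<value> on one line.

sn u = 0.866692611403804, cn u = 0.4988425777117014, dn u = 0.8898780979190035
sn v = 0.4704991042706092, cn v = 0.8824004719403511, dn v = 0.9688482342005986
m = k² = 0.277062218689
D = 1 − m·sn²u·sn²v = 0.9539292695527563
sn(u+v) = (sn u·cn v·dn v + sn v·cn u·dn u)/D = 0.9498048608557422/0.9539292695527563 = 0.9956763998876481
cn(u+v) = (cn u·cn v − sn u·sn v·dn u·dn v)/D = 0.08861025676669342/0.9539292695527563 = 0.09288975566106466
dn(u+v) = (dn u·dn v − m·sn u·sn v·cn u·cn v)/D = 0.8124254508521982/0.9539292695527563 = 0.8516621481098894

sn(u+v)=0.995676400 cn(u+v)=0.092889756 dn(u+v)=0.851662148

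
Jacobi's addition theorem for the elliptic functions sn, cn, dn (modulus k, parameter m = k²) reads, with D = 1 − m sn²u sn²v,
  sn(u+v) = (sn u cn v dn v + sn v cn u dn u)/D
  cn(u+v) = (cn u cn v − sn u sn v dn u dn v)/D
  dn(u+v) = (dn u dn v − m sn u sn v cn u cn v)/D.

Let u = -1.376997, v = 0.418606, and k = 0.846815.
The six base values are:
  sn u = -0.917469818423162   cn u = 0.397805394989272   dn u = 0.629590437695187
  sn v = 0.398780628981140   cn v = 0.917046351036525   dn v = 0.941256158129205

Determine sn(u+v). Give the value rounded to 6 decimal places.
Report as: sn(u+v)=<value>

m = k² = 0.717095644225
D = 1 − m·sn²u·sn²v = 0.9040093869514372
sn(u+v) = (sn u·cn v·dn v + sn v·cn u·dn u)/D = -0.6920611002014488/0.9040093869514372 = -0.7655463651049741

sn(u+v)=-0.765546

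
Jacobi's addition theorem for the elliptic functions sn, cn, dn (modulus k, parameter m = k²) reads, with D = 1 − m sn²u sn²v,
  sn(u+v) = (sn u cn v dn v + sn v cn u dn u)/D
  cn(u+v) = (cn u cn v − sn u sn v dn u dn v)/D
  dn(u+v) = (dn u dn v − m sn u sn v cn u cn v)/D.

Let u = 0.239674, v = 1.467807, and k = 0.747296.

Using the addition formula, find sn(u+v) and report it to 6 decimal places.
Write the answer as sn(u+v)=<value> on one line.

sn u = 0.2361570622632156, cn u = 0.9717148974587184, dn u = 0.9843043645560822
sn v = 0.9562053957118901, cn v = 0.2926965001694891, dn v = 0.6995655118759893
m = k² = 0.558451311616
D = 1 − m·sn²u·sn²v = 0.9715233058594326
sn(u+v) = (sn u·cn v·dn v + sn v·cn u·dn u)/D = 0.9629308957621069/0.9715233058594326 = 0.9911557344579349

sn(u+v)=0.991156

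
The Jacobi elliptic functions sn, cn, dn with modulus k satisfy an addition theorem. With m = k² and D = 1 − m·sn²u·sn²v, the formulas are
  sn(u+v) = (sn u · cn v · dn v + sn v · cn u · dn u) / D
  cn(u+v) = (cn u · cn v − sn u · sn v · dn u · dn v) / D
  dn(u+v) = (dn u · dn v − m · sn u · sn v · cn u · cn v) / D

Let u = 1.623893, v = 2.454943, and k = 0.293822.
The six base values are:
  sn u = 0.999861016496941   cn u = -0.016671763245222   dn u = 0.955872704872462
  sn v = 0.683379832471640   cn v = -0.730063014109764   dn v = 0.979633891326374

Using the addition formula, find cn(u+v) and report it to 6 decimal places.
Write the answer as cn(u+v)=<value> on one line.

cn(u+v)=-0.654021

m = k² = 0.086331367684
D = 1 − m·sn²u·sn²v = 0.9596937671742691
cn(u+v) = (cn u·cn v − sn u·sn v·dn u·dn v)/D = -0.6276601192046879/0.9596937671742691 = -0.6540212520633284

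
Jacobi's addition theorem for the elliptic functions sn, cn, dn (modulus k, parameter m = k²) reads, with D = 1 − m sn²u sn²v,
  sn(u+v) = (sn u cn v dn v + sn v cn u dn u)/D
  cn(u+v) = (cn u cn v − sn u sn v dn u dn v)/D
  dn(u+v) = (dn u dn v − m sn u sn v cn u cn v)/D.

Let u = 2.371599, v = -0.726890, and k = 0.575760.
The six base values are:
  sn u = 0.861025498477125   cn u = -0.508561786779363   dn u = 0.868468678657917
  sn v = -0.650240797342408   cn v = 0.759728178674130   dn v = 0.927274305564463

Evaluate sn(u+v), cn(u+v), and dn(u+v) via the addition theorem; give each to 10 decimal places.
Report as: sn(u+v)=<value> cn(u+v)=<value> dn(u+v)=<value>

m = k² = 0.3314995776
D = 1 − m·sn²u·sn²v = 0.8960885430688655
sn(u+v) = (sn u·cn v·dn v + sn v·cn u·dn u)/D = 0.8937640019865166/0.8960885430688655 = 0.9974059024631784
cn(u+v) = (cn u·cn v − sn u·sn v·dn u·dn v)/D = 0.06450260283374707/0.8960885430688655 = 0.07198239876256287
dn(u+v) = (dn u·dn v − m·sn u·sn v·cn u·cn v)/D = 0.7335994432863134/0.8960885430688655 = 0.8186684775300552

sn(u+v)=0.9974059025 cn(u+v)=0.0719823988 dn(u+v)=0.8186684775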